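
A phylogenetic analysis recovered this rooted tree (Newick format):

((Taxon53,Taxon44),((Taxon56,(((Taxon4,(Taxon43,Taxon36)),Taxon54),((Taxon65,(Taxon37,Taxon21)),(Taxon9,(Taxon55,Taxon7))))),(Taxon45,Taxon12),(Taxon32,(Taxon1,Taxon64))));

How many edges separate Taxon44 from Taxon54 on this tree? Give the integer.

The MRCA of Taxon44 and Taxon54 is the root of the tree.
From Taxon44 up to that node: 2 branches. From Taxon54 up to the same node: 5 branches. Total: 2 + 5 = 7.

7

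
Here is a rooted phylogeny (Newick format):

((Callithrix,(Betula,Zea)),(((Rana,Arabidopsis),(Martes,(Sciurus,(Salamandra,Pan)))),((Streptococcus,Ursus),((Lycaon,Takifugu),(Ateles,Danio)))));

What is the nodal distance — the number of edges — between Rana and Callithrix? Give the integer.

The MRCA of Rana and Callithrix is the root of the tree.
From Rana up to that node: 4 branches. From Callithrix up to the same node: 2 branches. Total: 4 + 2 = 6.

6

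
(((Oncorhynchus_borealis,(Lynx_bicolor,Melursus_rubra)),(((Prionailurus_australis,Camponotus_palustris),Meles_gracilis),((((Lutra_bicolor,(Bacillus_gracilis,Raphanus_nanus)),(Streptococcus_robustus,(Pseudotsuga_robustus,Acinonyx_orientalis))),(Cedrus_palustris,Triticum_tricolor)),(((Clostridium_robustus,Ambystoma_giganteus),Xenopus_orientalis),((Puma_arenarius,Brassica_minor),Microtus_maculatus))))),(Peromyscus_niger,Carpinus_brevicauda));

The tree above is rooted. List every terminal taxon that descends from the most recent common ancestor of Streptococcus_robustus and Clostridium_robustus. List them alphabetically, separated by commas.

Acinonyx_orientalis, Ambystoma_giganteus, Bacillus_gracilis, Brassica_minor, Cedrus_palustris, Clostridium_robustus, Lutra_bicolor, Microtus_maculatus, Pseudotsuga_robustus, Puma_arenarius, Raphanus_nanus, Streptococcus_robustus, Triticum_tricolor, Xenopus_orientalis

Tracing Streptococcus_robustus: it sits inside (Streptococcus_robustus,(Pseudotsuga_robustus,Acinonyx_orientalis)).
Tracing Clostridium_robustus: it sits inside (Clostridium_robustus,Ambystoma_giganteus).
The smallest clade enclosing both is ((((Lutra_bicolor,(Bacillus_gracilis,Raphanus_nanus)),(Streptococcus_robustus,(Pseudotsuga_robustus,Acinonyx_orientalis))),(Cedrus_palustris,Triticum_tricolor)),(((Clostridium_robustus,Ambystoma_giganteus),Xenopus_orientalis),((Puma_arenarius,Brassica_minor),Microtus_maculatus))); the answer is its 14 terminal taxa in alphabetical order.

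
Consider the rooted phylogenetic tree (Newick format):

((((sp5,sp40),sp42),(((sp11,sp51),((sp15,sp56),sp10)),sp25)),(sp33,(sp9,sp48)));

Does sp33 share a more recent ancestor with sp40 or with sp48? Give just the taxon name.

sp48

The MRCA of sp33 and sp48 subtends (sp33,(sp9,sp48)) (3 taxa).
The MRCA of sp33 and sp40 is the root, subtending the entire tree (12 taxa).
The first is nested inside the second, so sp33 shares a more recent common ancestor with sp48.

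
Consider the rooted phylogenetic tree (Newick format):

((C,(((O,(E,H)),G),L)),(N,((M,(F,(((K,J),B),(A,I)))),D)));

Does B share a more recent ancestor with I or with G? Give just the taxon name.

The MRCA of B and I subtends (((K,J),B),(A,I)) (5 taxa).
The MRCA of B and G is the root, subtending the entire tree (15 taxa).
The first is nested inside the second, so B shares a more recent common ancestor with I.

I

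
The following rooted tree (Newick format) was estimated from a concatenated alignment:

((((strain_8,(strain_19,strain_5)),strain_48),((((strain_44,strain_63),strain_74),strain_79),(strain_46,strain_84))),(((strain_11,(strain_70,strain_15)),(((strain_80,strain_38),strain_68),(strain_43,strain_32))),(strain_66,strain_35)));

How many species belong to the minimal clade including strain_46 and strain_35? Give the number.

The MRCA of strain_46 and strain_35 is the root, so the clade is the entire tree.
That clade contains 20 terminal taxa: strain_11, strain_15, strain_19, strain_32, strain_35, strain_38, strain_43, strain_44, strain_46, strain_48, strain_5, strain_63, strain_66, strain_68, strain_70, strain_74, strain_79, strain_8, strain_80, strain_84.

20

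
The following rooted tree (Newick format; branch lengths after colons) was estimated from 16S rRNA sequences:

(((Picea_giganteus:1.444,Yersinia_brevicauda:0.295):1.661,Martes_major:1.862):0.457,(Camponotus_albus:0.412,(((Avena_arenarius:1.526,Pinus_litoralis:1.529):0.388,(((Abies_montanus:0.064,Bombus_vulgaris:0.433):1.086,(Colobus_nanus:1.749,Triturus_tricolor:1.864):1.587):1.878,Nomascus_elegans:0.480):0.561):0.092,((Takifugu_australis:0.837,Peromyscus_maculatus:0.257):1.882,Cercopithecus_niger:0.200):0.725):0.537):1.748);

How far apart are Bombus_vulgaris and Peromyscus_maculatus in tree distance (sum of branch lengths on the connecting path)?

6.914

The path runs Bombus_vulgaris → … → MRCA → … → Peromyscus_maculatus; the MRCA is the node subtending (((Avena_arenarius,Pinus_litoralis),(((Abies_montanus,Bombus_vulgaris),(Colobus_nanus,Triturus_tricolor)),Nomascus_elegans)),((Takifugu_australis,Peromyscus_maculatus),Cercopithecus_niger)).
Branch lengths along that path: 0.433 + 1.086 + 1.878 + 0.561 + 0.092 + 0.725 + 1.882 + 0.257 = 6.914.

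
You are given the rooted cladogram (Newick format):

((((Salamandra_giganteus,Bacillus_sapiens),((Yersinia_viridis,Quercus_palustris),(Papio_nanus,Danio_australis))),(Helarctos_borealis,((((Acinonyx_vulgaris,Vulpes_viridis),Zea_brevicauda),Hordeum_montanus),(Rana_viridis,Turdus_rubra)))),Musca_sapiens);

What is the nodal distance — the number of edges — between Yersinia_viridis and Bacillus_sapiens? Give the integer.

The MRCA of Yersinia_viridis and Bacillus_sapiens is the node subtending ((Salamandra_giganteus,Bacillus_sapiens),((Yersinia_viridis,Quercus_palustris),(Papio_nanus,Danio_australis))).
From Yersinia_viridis up to that node: 3 branches. From Bacillus_sapiens up to the same node: 2 branches. Total: 3 + 2 = 5.

5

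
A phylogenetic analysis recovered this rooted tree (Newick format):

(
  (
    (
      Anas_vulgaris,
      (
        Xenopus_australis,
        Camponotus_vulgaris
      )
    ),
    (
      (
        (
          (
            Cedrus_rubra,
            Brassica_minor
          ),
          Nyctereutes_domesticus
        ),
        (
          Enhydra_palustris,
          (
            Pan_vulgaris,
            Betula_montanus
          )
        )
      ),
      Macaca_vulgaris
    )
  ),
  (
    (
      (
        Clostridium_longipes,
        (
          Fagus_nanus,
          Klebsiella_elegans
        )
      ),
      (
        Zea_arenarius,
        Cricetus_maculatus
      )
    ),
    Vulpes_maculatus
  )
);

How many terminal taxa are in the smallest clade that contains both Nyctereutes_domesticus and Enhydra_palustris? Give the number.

6

The MRCA of Nyctereutes_domesticus and Enhydra_palustris is the node subtending (((Cedrus_rubra,Brassica_minor),Nyctereutes_domesticus),(Enhydra_palustris,(Pan_vulgaris,Betula_montanus))).
That clade contains 6 terminal taxa: Betula_montanus, Brassica_minor, Cedrus_rubra, Enhydra_palustris, Nyctereutes_domesticus, Pan_vulgaris.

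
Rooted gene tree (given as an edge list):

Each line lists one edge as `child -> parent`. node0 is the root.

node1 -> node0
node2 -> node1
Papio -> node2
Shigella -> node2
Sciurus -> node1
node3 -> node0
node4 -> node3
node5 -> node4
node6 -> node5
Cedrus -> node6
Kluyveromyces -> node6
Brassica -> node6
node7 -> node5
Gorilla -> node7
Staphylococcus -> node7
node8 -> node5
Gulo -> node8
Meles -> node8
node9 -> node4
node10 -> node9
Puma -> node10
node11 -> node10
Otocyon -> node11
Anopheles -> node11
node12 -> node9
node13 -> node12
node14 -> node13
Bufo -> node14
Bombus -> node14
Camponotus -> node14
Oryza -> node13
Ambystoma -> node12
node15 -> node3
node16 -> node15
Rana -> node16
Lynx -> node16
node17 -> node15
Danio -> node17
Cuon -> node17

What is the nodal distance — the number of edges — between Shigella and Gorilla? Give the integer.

8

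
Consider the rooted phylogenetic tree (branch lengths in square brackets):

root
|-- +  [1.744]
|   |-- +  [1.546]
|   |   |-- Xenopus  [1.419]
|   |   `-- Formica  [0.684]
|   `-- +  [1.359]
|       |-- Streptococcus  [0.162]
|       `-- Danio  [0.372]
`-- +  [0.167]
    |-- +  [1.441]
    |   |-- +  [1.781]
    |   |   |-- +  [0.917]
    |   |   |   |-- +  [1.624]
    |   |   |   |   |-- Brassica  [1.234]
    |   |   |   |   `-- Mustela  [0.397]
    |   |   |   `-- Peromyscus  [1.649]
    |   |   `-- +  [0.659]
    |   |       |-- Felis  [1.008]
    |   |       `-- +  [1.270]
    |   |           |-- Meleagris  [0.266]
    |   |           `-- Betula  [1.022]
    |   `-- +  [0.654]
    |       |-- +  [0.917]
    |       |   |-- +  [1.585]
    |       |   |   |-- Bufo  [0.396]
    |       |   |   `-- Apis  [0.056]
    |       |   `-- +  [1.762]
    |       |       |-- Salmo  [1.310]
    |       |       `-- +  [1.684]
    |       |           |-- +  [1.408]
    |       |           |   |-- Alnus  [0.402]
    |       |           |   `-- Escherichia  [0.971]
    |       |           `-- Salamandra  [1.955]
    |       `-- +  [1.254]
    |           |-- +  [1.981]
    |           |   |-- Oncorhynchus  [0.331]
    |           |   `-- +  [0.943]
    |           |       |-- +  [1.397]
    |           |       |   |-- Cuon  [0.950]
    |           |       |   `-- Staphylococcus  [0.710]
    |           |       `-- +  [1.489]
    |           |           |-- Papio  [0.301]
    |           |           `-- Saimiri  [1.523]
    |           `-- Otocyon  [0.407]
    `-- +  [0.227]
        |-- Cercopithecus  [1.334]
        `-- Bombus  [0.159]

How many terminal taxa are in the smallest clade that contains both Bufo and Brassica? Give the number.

18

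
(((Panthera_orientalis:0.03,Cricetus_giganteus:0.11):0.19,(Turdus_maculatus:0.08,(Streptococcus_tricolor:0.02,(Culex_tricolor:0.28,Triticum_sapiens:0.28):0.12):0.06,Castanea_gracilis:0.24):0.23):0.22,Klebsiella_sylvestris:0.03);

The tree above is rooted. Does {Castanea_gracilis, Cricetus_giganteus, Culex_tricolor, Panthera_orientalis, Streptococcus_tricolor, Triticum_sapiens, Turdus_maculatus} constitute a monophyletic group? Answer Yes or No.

Yes

The most recent common ancestor of these taxa subtends ((Panthera_orientalis,Cricetus_giganteus),(Turdus_maculatus,(Streptococcus_tricolor,(Culex_tricolor,Triticum_sapiens)),Castanea_gracilis)).
That clade has exactly 7 tips — every listed taxon and nothing else — so the group is monophyletic.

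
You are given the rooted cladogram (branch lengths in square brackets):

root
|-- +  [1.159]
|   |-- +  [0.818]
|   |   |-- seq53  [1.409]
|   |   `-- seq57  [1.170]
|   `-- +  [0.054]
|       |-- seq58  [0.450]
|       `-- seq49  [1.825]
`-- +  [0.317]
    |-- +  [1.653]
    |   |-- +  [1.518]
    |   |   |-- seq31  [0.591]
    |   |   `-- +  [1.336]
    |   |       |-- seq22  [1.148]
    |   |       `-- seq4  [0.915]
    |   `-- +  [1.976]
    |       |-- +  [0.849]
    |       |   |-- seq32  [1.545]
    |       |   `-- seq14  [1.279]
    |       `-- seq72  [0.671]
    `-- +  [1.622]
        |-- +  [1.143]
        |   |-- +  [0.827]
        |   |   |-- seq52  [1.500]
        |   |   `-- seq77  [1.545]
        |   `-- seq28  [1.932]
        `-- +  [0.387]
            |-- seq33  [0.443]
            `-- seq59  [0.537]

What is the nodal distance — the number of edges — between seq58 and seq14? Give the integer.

8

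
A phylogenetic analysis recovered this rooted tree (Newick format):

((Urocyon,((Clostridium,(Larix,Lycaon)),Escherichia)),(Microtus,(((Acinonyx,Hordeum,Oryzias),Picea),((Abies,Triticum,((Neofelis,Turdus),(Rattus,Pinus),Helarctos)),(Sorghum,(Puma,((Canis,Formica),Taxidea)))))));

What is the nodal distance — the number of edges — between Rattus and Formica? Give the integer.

9

The MRCA of Rattus and Formica is the node subtending ((Abies,Triticum,((Neofelis,Turdus),(Rattus,Pinus),Helarctos)),(Sorghum,(Puma,((Canis,Formica),Taxidea)))).
From Rattus up to that node: 4 branches. From Formica up to the same node: 5 branches. Total: 4 + 5 = 9.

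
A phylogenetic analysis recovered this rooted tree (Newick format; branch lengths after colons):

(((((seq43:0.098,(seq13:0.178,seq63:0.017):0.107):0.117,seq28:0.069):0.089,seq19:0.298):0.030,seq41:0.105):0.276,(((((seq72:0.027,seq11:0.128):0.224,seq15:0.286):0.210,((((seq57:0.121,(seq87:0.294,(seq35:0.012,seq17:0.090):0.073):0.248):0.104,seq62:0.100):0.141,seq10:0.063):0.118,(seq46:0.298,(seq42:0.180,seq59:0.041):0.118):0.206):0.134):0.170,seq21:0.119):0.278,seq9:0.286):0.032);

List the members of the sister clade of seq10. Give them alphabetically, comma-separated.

seq17, seq35, seq57, seq62, seq87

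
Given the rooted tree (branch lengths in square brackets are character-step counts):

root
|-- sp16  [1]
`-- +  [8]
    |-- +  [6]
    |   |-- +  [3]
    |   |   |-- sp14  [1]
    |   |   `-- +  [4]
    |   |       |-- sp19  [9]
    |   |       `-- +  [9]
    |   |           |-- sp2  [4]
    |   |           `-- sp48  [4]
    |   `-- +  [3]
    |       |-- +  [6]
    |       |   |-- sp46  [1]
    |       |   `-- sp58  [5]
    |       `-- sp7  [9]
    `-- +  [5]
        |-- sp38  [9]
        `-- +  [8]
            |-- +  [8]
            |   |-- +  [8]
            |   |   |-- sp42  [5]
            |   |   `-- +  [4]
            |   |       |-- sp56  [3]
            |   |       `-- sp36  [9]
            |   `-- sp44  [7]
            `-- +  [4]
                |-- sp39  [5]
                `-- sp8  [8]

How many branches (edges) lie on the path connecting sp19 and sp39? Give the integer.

8

The MRCA of sp19 and sp39 is the node subtending (((sp14,(sp19,(sp2,sp48))),((sp46,sp58),sp7)),(sp38,(((sp42,(sp56,sp36)),sp44),(sp39,sp8)))).
From sp19 up to that node: 4 branches. From sp39 up to the same node: 4 branches. Total: 4 + 4 = 8.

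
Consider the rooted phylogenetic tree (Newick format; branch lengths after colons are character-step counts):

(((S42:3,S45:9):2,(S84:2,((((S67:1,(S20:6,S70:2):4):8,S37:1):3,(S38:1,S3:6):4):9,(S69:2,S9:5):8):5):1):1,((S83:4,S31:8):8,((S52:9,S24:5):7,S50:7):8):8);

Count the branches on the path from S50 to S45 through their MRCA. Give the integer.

6

The MRCA of S50 and S45 is the root of the tree.
From S50 up to that node: 3 branches. From S45 up to the same node: 3 branches. Total: 3 + 3 = 6.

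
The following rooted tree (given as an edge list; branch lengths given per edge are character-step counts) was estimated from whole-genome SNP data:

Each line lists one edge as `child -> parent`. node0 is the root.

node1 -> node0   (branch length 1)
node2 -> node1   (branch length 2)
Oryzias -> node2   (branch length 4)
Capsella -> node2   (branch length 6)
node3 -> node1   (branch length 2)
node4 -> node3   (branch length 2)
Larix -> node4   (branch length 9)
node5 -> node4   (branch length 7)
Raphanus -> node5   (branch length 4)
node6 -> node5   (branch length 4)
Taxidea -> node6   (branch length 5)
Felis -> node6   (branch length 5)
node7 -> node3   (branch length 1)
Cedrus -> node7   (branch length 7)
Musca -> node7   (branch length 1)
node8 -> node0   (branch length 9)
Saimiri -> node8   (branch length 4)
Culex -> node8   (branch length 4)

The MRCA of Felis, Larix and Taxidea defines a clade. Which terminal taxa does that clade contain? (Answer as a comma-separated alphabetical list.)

Felis, Larix, Raphanus, Taxidea

Tracing Felis: it sits inside (Taxidea,Felis).
Tracing Larix: it sits inside (Larix,(Raphanus,(Taxidea,Felis))).
Tracing Taxidea: it sits inside (Taxidea,Felis).
The smallest clade enclosing all 3 is (Larix,(Raphanus,(Taxidea,Felis))); the answer is its 4 terminal taxa in alphabetical order.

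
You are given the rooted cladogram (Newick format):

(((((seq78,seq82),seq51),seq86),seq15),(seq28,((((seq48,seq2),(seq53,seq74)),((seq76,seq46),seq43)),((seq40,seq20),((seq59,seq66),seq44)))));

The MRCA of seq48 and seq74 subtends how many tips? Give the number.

The MRCA of seq48 and seq74 is the node subtending ((seq48,seq2),(seq53,seq74)).
That clade contains 4 terminal taxa: seq2, seq48, seq53, seq74.

4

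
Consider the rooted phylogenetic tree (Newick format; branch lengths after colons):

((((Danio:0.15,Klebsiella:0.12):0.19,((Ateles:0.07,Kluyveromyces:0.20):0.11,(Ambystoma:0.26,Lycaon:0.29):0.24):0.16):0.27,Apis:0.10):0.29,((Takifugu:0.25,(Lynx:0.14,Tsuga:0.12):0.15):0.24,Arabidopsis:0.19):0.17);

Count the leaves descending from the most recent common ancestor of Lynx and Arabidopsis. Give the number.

4

The MRCA of Lynx and Arabidopsis is the node subtending ((Takifugu,(Lynx,Tsuga)),Arabidopsis).
That clade contains 4 terminal taxa: Arabidopsis, Lynx, Takifugu, Tsuga.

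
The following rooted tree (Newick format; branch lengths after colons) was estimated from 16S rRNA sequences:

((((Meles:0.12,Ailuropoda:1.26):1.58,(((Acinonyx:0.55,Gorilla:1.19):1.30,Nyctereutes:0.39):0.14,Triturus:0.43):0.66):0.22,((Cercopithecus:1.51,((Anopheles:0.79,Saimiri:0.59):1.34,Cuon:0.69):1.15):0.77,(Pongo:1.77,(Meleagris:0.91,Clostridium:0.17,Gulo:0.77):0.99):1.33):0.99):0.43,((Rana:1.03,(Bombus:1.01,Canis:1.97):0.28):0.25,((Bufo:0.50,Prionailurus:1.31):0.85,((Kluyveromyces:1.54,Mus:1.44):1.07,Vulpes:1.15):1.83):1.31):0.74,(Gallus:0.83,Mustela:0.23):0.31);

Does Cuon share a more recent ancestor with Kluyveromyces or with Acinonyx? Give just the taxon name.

The MRCA of Cuon and Acinonyx subtends (((Meles,Ailuropoda),(((Acinonyx,Gorilla),Nyctereutes),Triturus)),((Cercopithecus,((Anopheles,Saimiri),Cuon)),(Pongo,(Meleagris,Clostridium,Gulo)))) (14 taxa).
The MRCA of Cuon and Kluyveromyces is the root, subtending the entire tree (24 taxa).
The first is nested inside the second, so Cuon shares a more recent common ancestor with Acinonyx.

Acinonyx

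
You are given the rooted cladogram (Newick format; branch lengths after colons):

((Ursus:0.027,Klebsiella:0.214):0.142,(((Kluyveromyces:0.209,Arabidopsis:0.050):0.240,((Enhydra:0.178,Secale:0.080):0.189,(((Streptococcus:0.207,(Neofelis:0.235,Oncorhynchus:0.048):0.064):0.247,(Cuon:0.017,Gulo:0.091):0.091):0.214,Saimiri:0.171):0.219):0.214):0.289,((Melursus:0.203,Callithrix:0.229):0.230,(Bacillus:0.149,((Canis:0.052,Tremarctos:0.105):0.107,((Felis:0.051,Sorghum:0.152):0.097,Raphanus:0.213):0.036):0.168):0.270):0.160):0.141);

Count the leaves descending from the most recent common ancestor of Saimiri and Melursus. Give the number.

18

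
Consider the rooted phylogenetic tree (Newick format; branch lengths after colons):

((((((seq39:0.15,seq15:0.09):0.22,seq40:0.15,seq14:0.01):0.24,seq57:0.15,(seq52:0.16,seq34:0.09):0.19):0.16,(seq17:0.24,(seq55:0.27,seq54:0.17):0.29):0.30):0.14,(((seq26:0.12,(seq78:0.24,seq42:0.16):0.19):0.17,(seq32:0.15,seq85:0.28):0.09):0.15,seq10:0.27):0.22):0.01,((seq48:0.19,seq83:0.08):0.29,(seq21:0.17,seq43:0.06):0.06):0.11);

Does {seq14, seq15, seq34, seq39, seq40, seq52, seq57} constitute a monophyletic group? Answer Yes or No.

The most recent common ancestor of these taxa subtends (((seq39,seq15),seq40,seq14),seq57,(seq52,seq34)).
That clade has exactly 7 tips — every listed taxon and nothing else — so the group is monophyletic.

Yes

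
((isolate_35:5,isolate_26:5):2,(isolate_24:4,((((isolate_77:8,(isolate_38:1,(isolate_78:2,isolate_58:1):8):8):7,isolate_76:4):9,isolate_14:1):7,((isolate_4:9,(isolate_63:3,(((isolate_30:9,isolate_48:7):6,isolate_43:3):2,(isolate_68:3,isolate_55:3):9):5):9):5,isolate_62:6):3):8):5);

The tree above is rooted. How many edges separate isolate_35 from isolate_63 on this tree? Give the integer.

8

The MRCA of isolate_35 and isolate_63 is the root of the tree.
From isolate_35 up to that node: 2 branches. From isolate_63 up to the same node: 6 branches. Total: 2 + 6 = 8.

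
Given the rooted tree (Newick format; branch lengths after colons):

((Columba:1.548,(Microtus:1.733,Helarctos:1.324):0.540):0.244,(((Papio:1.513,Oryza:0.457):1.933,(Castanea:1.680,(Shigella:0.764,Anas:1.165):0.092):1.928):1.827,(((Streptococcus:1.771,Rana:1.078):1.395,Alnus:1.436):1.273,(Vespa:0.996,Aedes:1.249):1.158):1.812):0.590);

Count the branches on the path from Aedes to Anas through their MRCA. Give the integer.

7

The MRCA of Aedes and Anas is the node subtending (((Papio,Oryza),(Castanea,(Shigella,Anas))),(((Streptococcus,Rana),Alnus),(Vespa,Aedes))).
From Aedes up to that node: 3 branches. From Anas up to the same node: 4 branches. Total: 3 + 4 = 7.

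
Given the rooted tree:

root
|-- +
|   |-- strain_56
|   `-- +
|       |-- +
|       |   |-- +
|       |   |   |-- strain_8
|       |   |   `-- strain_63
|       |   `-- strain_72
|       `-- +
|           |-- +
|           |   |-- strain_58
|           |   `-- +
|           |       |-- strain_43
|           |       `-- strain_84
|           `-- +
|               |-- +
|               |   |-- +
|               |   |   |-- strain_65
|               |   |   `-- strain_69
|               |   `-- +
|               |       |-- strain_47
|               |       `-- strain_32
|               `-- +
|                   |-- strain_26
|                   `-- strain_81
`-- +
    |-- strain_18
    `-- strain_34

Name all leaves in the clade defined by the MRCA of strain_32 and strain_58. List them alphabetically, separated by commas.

strain_26, strain_32, strain_43, strain_47, strain_58, strain_65, strain_69, strain_81, strain_84

Tracing strain_32: it sits inside (strain_47,strain_32).
Tracing strain_58: it sits inside (strain_58,(strain_43,strain_84)).
The smallest clade enclosing both is ((strain_58,(strain_43,strain_84)),(((strain_65,strain_69),(strain_47,strain_32)),(strain_26,strain_81))); the answer is its 9 terminal taxa in alphabetical order.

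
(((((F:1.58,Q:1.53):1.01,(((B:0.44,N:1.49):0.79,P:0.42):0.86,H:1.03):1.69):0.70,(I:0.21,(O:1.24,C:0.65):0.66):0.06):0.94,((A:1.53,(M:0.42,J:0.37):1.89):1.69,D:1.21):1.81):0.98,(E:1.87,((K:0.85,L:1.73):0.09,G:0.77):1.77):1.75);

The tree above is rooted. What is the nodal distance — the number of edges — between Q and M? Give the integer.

The MRCA of Q and M is the node subtending ((((F,Q),(((B,N),P),H)),(I,(O,C))),((A,(M,J)),D)).
From Q up to that node: 4 branches. From M up to the same node: 4 branches. Total: 4 + 4 = 8.

8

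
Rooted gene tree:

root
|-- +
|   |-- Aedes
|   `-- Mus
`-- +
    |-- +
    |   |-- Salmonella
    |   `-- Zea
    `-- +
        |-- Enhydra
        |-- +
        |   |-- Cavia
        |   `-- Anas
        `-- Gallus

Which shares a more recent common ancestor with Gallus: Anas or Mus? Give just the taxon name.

Anas

The MRCA of Gallus and Anas subtends (Enhydra,(Cavia,Anas),Gallus) (4 taxa).
The MRCA of Gallus and Mus is the root, subtending the entire tree (8 taxa).
The first is nested inside the second, so Gallus shares a more recent common ancestor with Anas.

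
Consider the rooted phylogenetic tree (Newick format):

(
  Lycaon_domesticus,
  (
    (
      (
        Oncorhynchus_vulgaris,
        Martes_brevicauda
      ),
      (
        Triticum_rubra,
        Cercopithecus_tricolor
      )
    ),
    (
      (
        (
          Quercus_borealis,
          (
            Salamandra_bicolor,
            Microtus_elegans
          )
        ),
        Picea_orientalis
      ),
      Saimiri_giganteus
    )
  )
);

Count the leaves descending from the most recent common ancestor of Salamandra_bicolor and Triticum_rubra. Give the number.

The MRCA of Salamandra_bicolor and Triticum_rubra is the node subtending (((Oncorhynchus_vulgaris,Martes_brevicauda),(Triticum_rubra,Cercopithecus_tricolor)),(((Quercus_borealis,(Salamandra_bicolor,Microtus_elegans)),Picea_orientalis),Saimiri_giganteus)).
That clade contains 9 terminal taxa: Cercopithecus_tricolor, Martes_brevicauda, Microtus_elegans, Oncorhynchus_vulgaris, Picea_orientalis, Quercus_borealis, Saimiri_giganteus, Salamandra_bicolor, Triticum_rubra.

9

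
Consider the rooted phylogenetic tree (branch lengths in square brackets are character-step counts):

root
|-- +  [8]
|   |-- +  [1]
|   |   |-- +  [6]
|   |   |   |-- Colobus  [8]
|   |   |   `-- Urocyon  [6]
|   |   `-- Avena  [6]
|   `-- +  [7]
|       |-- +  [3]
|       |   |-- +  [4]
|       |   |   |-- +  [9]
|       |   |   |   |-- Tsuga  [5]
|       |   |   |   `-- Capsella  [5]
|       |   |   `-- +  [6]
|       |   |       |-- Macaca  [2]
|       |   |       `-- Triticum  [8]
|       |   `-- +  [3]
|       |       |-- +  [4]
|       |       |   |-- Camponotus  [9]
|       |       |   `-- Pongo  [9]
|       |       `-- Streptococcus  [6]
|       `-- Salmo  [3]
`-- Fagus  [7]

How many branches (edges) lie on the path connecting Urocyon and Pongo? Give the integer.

8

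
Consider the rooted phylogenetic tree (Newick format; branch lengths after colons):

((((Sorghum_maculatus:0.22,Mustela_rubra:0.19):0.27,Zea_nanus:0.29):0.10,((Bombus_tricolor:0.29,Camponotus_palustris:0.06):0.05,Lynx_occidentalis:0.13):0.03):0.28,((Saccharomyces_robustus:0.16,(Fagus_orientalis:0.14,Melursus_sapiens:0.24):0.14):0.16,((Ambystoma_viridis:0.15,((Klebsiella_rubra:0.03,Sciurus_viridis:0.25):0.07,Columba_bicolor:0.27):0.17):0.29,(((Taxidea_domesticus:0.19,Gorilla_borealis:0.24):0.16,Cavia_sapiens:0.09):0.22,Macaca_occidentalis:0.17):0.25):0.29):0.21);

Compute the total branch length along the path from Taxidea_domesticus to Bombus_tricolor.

1.97

The path runs Taxidea_domesticus → … → MRCA → … → Bombus_tricolor; the MRCA is the root of the tree.
Branch lengths along that path: 0.19 + 0.16 + 0.22 + 0.25 + 0.29 + 0.21 + 0.28 + 0.03 + 0.05 + 0.29 = 1.97.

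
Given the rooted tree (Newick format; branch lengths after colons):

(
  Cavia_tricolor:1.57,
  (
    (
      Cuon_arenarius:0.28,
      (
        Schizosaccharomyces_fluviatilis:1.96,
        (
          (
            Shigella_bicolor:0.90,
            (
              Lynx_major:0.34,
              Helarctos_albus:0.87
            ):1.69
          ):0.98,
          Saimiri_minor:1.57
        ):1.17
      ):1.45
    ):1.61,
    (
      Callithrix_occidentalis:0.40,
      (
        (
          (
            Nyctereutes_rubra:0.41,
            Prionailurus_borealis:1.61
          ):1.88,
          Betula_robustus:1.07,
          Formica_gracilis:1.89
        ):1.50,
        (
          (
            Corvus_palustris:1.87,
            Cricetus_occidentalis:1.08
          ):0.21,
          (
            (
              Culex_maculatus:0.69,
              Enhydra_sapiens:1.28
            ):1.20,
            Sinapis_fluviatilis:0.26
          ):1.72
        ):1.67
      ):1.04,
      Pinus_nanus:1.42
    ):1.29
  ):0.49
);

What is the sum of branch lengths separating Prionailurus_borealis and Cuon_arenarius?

The path runs Prionailurus_borealis → … → MRCA → … → Cuon_arenarius; the MRCA is the node subtending ((Cuon_arenarius,(Schizosaccharomyces_fluviatilis,((Shigella_bicolor,(Lynx_major,Helarctos_albus)),Saimiri_minor))),(Callithrix_occidentalis,(((Nyctereutes_rubra,Prionailurus_borealis),Betula_robustus,Formica_gracilis),((Corvus_palustris,Cricetus_occidentalis),((Culex_maculatus,Enhydra_sapiens),Sinapis_fluviatilis))),Pinus_nanus)).
Branch lengths along that path: 1.61 + 1.88 + 1.50 + 1.04 + 1.29 + 1.61 + 0.28 = 9.21.

9.21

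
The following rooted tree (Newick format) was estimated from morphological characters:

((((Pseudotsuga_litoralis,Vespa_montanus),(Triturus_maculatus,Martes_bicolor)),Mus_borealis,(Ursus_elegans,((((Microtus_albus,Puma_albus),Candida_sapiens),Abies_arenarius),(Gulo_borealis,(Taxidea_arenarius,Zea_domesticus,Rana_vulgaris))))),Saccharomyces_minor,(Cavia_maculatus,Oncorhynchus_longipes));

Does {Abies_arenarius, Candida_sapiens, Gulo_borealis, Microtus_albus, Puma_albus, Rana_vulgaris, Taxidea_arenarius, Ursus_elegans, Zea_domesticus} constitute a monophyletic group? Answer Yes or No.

The most recent common ancestor of these taxa subtends (Ursus_elegans,((((Microtus_albus,Puma_albus),Candida_sapiens),Abies_arenarius),(Gulo_borealis,(Taxidea_arenarius,Zea_domesticus,Rana_vulgaris)))).
That clade has exactly 9 tips — every listed taxon and nothing else — so the group is monophyletic.

Yes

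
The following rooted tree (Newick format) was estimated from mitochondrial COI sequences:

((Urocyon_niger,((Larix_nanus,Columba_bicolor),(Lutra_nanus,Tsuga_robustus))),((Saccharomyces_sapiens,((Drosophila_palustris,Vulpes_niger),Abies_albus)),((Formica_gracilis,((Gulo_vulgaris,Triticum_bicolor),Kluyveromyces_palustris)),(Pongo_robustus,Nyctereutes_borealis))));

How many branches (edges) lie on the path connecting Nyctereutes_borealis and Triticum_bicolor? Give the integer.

The MRCA of Nyctereutes_borealis and Triticum_bicolor is the node subtending ((Formica_gracilis,((Gulo_vulgaris,Triticum_bicolor),Kluyveromyces_palustris)),(Pongo_robustus,Nyctereutes_borealis)).
From Nyctereutes_borealis up to that node: 2 branches. From Triticum_bicolor up to the same node: 4 branches. Total: 2 + 4 = 6.

6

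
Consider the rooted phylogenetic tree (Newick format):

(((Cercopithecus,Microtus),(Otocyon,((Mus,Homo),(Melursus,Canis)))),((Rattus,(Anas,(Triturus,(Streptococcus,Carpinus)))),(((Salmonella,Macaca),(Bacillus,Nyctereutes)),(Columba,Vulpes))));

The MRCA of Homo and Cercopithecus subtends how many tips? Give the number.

The MRCA of Homo and Cercopithecus is the node subtending ((Cercopithecus,Microtus),(Otocyon,((Mus,Homo),(Melursus,Canis)))).
That clade contains 7 terminal taxa: Canis, Cercopithecus, Homo, Melursus, Microtus, Mus, Otocyon.

7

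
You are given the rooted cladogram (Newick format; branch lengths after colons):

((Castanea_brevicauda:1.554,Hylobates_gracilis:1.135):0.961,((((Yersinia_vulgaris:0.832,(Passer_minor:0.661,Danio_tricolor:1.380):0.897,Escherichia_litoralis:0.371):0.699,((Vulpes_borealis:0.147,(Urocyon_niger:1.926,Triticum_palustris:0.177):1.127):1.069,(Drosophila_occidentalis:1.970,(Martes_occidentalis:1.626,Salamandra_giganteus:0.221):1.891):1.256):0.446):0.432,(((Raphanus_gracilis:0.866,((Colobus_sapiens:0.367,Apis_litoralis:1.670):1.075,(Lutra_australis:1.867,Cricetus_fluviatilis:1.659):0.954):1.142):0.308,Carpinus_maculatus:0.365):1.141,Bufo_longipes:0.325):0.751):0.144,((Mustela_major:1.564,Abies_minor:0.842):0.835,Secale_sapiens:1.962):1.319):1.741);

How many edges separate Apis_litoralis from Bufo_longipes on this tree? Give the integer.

6

The MRCA of Apis_litoralis and Bufo_longipes is the node subtending (((Raphanus_gracilis,((Colobus_sapiens,Apis_litoralis),(Lutra_australis,Cricetus_fluviatilis))),Carpinus_maculatus),Bufo_longipes).
From Apis_litoralis up to that node: 5 branches. From Bufo_longipes up to the same node: 1 branch. Total: 5 + 1 = 6.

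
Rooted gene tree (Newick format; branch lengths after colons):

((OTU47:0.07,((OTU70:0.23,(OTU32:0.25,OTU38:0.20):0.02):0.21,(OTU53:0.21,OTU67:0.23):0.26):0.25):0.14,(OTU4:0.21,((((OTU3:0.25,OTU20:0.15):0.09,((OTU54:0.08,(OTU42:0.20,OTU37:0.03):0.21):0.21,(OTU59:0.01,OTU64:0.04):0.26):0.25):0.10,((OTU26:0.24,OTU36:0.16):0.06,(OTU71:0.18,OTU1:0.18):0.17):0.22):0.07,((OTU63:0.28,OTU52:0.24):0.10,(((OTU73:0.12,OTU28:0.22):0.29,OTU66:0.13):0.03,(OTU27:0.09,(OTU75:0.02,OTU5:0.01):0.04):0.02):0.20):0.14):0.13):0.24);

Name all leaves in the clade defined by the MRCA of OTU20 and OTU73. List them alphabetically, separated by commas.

Tracing OTU20: it sits inside (OTU3,OTU20).
Tracing OTU73: it sits inside (OTU73,OTU28).
The smallest clade enclosing both is ((((OTU3,OTU20),((OTU54,(OTU42,OTU37)),(OTU59,OTU64))),((OTU26,OTU36),(OTU71,OTU1))),((OTU63,OTU52),(((OTU73,OTU28),OTU66),(OTU27,(OTU75,OTU5))))); the answer is its 19 terminal taxa in alphabetical order.

OTU1, OTU20, OTU26, OTU27, OTU28, OTU3, OTU36, OTU37, OTU42, OTU5, OTU52, OTU54, OTU59, OTU63, OTU64, OTU66, OTU71, OTU73, OTU75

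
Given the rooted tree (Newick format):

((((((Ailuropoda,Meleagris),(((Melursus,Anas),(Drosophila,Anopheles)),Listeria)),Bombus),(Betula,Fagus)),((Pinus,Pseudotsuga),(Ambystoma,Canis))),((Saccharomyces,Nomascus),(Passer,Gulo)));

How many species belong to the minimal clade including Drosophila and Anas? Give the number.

4

The MRCA of Drosophila and Anas is the node subtending ((Melursus,Anas),(Drosophila,Anopheles)).
That clade contains 4 terminal taxa: Anas, Anopheles, Drosophila, Melursus.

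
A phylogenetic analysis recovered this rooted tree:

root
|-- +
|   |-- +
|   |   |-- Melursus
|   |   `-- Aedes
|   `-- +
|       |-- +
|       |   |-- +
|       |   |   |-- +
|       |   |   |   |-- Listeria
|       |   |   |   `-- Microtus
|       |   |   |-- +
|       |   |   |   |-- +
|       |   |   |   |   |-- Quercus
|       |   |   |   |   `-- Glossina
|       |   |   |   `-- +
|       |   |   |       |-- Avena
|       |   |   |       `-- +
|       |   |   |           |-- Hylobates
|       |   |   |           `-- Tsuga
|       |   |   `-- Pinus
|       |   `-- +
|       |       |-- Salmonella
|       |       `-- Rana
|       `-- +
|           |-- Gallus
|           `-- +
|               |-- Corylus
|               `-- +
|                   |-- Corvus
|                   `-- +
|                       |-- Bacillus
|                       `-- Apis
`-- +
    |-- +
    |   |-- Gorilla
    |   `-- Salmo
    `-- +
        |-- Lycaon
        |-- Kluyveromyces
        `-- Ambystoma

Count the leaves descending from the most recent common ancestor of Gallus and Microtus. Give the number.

The MRCA of Gallus and Microtus is the node subtending ((((Listeria,Microtus),((Quercus,Glossina),(Avena,(Hylobates,Tsuga))),Pinus),(Salmonella,Rana)),(Gallus,(Corylus,(Corvus,(Bacillus,Apis))))).
That clade contains 15 terminal taxa: Apis, Avena, Bacillus, Corvus, Corylus, Gallus, Glossina, Hylobates, Listeria, Microtus, Pinus, Quercus, Rana, Salmonella, Tsuga.

15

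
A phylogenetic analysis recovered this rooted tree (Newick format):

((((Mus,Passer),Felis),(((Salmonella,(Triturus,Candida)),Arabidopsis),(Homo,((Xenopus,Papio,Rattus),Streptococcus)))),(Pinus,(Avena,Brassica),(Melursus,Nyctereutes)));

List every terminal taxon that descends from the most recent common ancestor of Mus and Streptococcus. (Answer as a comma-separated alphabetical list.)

Arabidopsis, Candida, Felis, Homo, Mus, Papio, Passer, Rattus, Salmonella, Streptococcus, Triturus, Xenopus

Tracing Mus: it sits inside (Mus,Passer).
Tracing Streptococcus: it sits inside ((Xenopus,Papio,Rattus),Streptococcus).
The smallest clade enclosing both is (((Mus,Passer),Felis),(((Salmonella,(Triturus,Candida)),Arabidopsis),(Homo,((Xenopus,Papio,Rattus),Streptococcus)))); the answer is its 12 terminal taxa in alphabetical order.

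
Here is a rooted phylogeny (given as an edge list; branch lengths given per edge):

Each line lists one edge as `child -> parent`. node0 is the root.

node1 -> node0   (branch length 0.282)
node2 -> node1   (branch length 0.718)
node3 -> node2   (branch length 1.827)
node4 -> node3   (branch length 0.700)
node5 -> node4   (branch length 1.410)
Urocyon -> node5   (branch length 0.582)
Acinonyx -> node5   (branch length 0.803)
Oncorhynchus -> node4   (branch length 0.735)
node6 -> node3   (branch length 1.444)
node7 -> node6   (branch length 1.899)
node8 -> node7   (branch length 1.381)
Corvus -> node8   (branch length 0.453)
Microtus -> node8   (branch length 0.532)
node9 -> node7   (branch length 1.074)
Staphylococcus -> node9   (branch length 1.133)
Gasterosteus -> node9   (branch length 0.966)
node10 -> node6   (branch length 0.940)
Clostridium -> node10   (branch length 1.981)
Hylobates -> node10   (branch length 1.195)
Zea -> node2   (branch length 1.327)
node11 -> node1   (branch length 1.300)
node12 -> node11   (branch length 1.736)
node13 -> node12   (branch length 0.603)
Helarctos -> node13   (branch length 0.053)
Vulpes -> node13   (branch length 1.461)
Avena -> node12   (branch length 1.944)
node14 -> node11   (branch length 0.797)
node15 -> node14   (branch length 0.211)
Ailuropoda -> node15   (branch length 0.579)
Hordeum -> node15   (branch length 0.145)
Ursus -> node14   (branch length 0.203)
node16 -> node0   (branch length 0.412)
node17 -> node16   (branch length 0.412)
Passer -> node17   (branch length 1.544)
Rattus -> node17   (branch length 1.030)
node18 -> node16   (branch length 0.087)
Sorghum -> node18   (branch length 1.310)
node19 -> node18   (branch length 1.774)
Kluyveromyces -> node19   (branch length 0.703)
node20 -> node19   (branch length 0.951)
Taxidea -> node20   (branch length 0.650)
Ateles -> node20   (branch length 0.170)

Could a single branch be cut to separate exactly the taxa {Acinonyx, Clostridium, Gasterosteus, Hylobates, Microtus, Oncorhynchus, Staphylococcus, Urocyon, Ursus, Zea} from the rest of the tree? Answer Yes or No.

The MRCA of the listed taxa subtends (((((Urocyon,Acinonyx),Oncorhynchus),(((Corvus,Microtus),(Staphylococcus,Gasterosteus)),(Clostridium,Hylobates))),Zea),(((Helarctos,Vulpes),Avena),((Ailuropoda,Hordeum),Ursus))).
That clade also contains Ailuropoda, Avena, Corvus, Helarctos, Hordeum, Vulpes, which are not in the proposed group, so the group is not monophyletic.

No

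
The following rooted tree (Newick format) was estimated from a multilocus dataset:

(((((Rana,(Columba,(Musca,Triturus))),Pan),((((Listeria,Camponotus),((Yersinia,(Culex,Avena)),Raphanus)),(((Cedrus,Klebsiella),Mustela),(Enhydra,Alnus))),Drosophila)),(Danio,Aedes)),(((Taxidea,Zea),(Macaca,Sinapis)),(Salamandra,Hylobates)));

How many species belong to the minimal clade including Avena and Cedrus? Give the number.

11

The MRCA of Avena and Cedrus is the node subtending (((Listeria,Camponotus),((Yersinia,(Culex,Avena)),Raphanus)),(((Cedrus,Klebsiella),Mustela),(Enhydra,Alnus))).
That clade contains 11 terminal taxa: Alnus, Avena, Camponotus, Cedrus, Culex, Enhydra, Klebsiella, Listeria, Mustela, Raphanus, Yersinia.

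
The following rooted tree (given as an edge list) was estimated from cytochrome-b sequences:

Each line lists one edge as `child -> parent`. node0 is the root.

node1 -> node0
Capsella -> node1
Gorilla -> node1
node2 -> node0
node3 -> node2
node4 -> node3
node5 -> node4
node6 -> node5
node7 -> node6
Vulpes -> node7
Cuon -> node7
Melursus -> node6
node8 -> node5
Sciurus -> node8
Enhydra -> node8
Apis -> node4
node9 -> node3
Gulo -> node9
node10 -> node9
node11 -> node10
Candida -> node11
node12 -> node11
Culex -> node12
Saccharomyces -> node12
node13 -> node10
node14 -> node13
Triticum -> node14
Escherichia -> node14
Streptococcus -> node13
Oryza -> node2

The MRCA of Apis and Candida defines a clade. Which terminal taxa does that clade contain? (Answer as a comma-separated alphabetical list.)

Apis, Candida, Culex, Cuon, Enhydra, Escherichia, Gulo, Melursus, Saccharomyces, Sciurus, Streptococcus, Triticum, Vulpes

Tracing Apis: it sits inside ((((Vulpes,Cuon),Melursus),(Sciurus,Enhydra)),Apis).
Tracing Candida: it sits inside (Candida,(Culex,Saccharomyces)).
The smallest clade enclosing both is (((((Vulpes,Cuon),Melursus),(Sciurus,Enhydra)),Apis),(Gulo,((Candida,(Culex,Saccharomyces)),((Triticum,Escherichia),Streptococcus)))); the answer is its 13 terminal taxa in alphabetical order.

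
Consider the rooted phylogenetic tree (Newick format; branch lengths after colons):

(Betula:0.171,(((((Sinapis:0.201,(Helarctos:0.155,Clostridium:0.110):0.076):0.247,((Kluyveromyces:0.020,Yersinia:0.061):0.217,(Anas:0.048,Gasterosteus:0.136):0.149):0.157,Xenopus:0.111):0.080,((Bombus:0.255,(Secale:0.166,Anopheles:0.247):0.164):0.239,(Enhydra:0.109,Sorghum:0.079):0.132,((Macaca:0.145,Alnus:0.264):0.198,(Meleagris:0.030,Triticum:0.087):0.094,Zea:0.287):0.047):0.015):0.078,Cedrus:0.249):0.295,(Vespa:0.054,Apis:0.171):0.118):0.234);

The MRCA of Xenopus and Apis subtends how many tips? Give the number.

21

The MRCA of Xenopus and Apis is the node subtending (((((Sinapis,(Helarctos,Clostridium)),((Kluyveromyces,Yersinia),(Anas,Gasterosteus)),Xenopus),((Bombus,(Secale,Anopheles)),(Enhydra,Sorghum),((Macaca,Alnus),(Meleagris,Triticum),Zea))),Cedrus),(Vespa,Apis)).
That clade contains 21 terminal taxa: Alnus, Anas, Anopheles, Apis, Bombus, Cedrus, Clostridium, Enhydra, Gasterosteus, Helarctos, Kluyveromyces, Macaca, Meleagris, Secale, Sinapis, Sorghum, Triticum, Vespa, Xenopus, Yersinia, Zea.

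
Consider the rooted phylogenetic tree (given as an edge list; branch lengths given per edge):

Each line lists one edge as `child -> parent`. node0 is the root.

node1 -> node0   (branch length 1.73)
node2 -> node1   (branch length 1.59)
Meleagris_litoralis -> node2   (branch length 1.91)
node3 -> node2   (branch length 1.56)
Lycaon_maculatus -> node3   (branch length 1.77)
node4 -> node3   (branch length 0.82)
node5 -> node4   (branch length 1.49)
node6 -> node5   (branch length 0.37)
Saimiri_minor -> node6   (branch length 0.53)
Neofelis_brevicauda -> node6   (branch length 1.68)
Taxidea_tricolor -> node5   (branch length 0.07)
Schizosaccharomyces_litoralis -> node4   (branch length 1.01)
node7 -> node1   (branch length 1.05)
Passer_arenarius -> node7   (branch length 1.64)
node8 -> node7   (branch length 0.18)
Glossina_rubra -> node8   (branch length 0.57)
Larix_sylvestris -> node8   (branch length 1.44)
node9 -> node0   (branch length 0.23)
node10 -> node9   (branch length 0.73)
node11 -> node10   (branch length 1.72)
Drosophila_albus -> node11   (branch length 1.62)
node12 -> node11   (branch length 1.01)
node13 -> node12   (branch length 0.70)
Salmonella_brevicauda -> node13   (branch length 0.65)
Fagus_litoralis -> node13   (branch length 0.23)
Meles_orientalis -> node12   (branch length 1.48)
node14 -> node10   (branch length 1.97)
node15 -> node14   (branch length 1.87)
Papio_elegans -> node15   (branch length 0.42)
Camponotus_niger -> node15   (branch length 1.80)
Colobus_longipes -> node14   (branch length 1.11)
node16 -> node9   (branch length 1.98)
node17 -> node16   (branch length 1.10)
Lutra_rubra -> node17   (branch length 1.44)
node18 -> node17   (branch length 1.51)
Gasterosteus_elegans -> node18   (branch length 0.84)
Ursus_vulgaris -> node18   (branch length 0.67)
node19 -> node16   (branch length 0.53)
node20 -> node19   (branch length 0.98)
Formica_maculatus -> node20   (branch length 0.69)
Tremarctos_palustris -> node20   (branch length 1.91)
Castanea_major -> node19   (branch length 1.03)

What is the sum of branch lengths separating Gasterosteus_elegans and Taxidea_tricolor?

The path runs Gasterosteus_elegans → … → MRCA → … → Taxidea_tricolor; the MRCA is the root of the tree.
Branch lengths along that path: 0.84 + 1.51 + 1.10 + 1.98 + 0.23 + 1.73 + 1.59 + 1.56 + 0.82 + 1.49 + 0.07 = 12.92.

12.92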